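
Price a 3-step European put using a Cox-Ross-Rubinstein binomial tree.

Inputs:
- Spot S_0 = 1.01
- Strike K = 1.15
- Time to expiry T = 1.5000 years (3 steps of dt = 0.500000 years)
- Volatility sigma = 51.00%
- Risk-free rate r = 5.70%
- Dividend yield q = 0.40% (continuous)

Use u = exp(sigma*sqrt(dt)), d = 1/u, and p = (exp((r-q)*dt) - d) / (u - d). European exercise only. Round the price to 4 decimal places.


dt = T/N = 0.500000
u = exp(sigma*sqrt(dt)) = 1.434225; d = 1/u = 0.697241
p = (exp((r-q)*dt) - d) / (u - d) = 0.447246
Discount per step: exp(-r*dt) = 0.971902
Stock lattice S(k, i) with i counting down-moves:
  k=0: S(0,0) = 1.0100
  k=1: S(1,0) = 1.4486; S(1,1) = 0.7042
  k=2: S(2,0) = 2.0776; S(2,1) = 1.0100; S(2,2) = 0.4910
  k=3: S(3,0) = 2.9797; S(3,1) = 1.4486; S(3,2) = 0.7042; S(3,3) = 0.3423
Terminal payoffs V(N, i) = max(K - S_T, 0):
  V(3,0) = 0.000000; V(3,1) = 0.000000; V(3,2) = 0.445787; V(3,3) = 0.807650
Backward induction: V(k, i) = exp(-r*dt) * [p * V(k+1, i) + (1-p) * V(k+1, i+1)].
  V(2,0) = exp(-r*dt) * [p*0.000000 + (1-p)*0.000000] = 0.000000
  V(2,1) = exp(-r*dt) * [p*0.000000 + (1-p)*0.445787] = 0.239487
  V(2,2) = exp(-r*dt) * [p*0.445787 + (1-p)*0.807650] = 0.627662
  V(1,0) = exp(-r*dt) * [p*0.000000 + (1-p)*0.239487] = 0.128658
  V(1,1) = exp(-r*dt) * [p*0.239487 + (1-p)*0.627662] = 0.441294
  V(0,0) = exp(-r*dt) * [p*0.128658 + (1-p)*0.441294] = 0.292998

Answer: Price = V(0,0) = 0.2930


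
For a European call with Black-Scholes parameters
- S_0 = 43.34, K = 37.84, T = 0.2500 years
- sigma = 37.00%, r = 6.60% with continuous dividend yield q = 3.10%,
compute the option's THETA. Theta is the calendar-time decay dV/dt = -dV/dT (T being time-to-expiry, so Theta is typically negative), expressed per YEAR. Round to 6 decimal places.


Answer: Theta = -5.110131

Derivation:
d1 = 0.8733608212; d2 = 0.6883608212
phi(d1) = 0.2724451158; exp(-qT) = 0.9922799538; exp(-rT) = 0.9836353794
Theta = -S*exp(-qT)*phi(d1)*sigma/(2*sqrt(T)) - r*K*exp(-rT)*N(d2) + q*S*exp(-qT)*N(d1)
N(d1) = 0.8087667806; N(d2) = 0.7543872053; sqrt(T) = 0.5000000000
Term 1 = -43.3400 * 0.9922799538 * 0.2724451158 * 0.3700 / (2 * 0.5000000000) = -4.3351474681
Term 2 = -0.0660 * 37.8400 * 0.9836353794 * 0.7543872053 = -1.8532052349
Term 3 = 0.0310 * 43.3400 * 0.9922799538 * 0.8087667806 = 1.0782218370
Theta = -4.3351474681 + (-1.8532052349) + (1.0782218370) = -5.110131


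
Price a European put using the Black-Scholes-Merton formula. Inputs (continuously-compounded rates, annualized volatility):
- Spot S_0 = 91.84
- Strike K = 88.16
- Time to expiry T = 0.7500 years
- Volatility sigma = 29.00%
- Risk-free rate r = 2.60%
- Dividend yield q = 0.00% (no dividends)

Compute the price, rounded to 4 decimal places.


Answer: Price = 6.4724

Derivation:
d1 = (ln(S/K) + (r - q + 0.5*sigma^2) * T) / (sigma * sqrt(T)) = 0.36604838
d2 = d1 - sigma * sqrt(T) = 0.11490101
exp(-rT) = 0.98068890; exp(-qT) = 1.00000000
P = K * exp(-rT) * N(-d2) - S_0 * exp(-qT) * N(-d1)
N(-d1) = 0.35716449; N(-d2) = 0.45426179
P = 88.1600 * 0.98068890 * 0.45426179 - 91.8400 * 1.00000000 * 0.35716449 = 6.4724


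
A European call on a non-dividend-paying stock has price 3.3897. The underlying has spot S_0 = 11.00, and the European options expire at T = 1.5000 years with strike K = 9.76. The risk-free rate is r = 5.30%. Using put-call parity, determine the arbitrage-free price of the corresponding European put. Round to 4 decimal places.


Put-call parity: C - P = S_0 * exp(-qT) - K * exp(-rT).
S_0 * exp(-qT) = 11.0000 * 1.00000000 = 11.00000000
K * exp(-rT) = 9.7600 * 0.92357802 = 9.01412147
P = C - S*exp(-qT) + K*exp(-rT)
P = 3.3897 - 11.00000000 + 9.01412147 = 1.4038

Answer: Put price = 1.4038


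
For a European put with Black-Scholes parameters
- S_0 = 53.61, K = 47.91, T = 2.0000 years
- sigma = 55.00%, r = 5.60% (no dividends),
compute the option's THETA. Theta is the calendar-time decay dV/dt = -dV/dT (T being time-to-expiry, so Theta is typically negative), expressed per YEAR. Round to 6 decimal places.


Answer: Theta = -2.010911

Derivation:
d1 = 0.6774229103; d2 = -0.1003945490
phi(d1) = 0.3171471450; exp(-qT) = 1.0000000000; exp(-rT) = 0.8940442575
Theta = -S*exp(-qT)*phi(d1)*sigma/(2*sqrt(T)) + r*K*exp(-rT)*N(-d2) - q*S*exp(-qT)*N(-d1)
N(-d1) = 0.2490688332; N(-d2) = 0.5399844514; sqrt(T) = 1.4142135624
Term 1 = -53.6100 * 1.0000000000 * 0.3171471450 * 0.5500 / (2 * 1.4142135624) = -3.3061633662
Term 2 = 0.0560 * 47.9100 * 0.8940442575 * 0.5399844514 = 1.2952525936
Term 3 = 0 (no dividend yield, q = 0)
Theta = -3.3061633662 + (1.2952525936) + (0.0000000000) = -2.010911


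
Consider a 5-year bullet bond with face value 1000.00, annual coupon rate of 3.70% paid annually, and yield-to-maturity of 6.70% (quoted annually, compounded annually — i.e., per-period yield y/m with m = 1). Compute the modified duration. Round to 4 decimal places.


Coupon per period c = face * coupon_rate / m = 37.000000
Periods per year m = 1; per-period yield y/m = 0.067000
Number of cashflows N = 5
Cashflows (t years, CF_t, discount factor 1/(1+y/m)^(m*t), PV):
  t = 1.0000: CF_t = 37.000000, DF = 0.937207, PV = 34.676664
  t = 2.0000: CF_t = 37.000000, DF = 0.878357, PV = 32.499216
  t = 3.0000: CF_t = 37.000000, DF = 0.823203, PV = 30.458497
  t = 4.0000: CF_t = 37.000000, DF = 0.771511, PV = 28.545920
  t = 5.0000: CF_t = 1037.000000, DF = 0.723066, PV = 749.819377
Price P = sum_t PV_t = 875.999673
First compute Macaulay numerator sum_t t * PV_t:
  t * PV_t at t = 1.0000: 34.676664
  t * PV_t at t = 2.0000: 64.998432
  t * PV_t at t = 3.0000: 91.375490
  t * PV_t at t = 4.0000: 114.183681
  t * PV_t at t = 5.0000: 3749.096884
Macaulay duration D = 4054.331151 / 875.999673 = 4.628234
Modified duration = D / (1 + y/m) = 4.628234 / (1 + 0.067000) = 4.337614

Answer: Modified duration = 4.3376


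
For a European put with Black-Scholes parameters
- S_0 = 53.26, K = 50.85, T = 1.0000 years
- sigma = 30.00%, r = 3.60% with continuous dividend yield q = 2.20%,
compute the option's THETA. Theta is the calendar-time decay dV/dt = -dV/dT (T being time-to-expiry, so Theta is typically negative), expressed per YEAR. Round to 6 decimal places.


Answer: Theta = -2.500343

Derivation:
d1 = 0.3510181930; d2 = 0.0510181930
phi(d1) = 0.3751064528; exp(-qT) = 0.9782402351; exp(-rT) = 0.9646402935
Theta = -S*exp(-qT)*phi(d1)*sigma/(2*sqrt(T)) + r*K*exp(-rT)*N(-d2) - q*S*exp(-qT)*N(-d1)
N(-d1) = 0.3627873499; N(-d2) = 0.4796555118; sqrt(T) = 1.0000000000
Term 1 = -53.2600 * 0.9782402351 * 0.3751064528 * 0.3000 / (2 * 1.0000000000) = -2.9315174101
Term 2 = 0.0360 * 50.8500 * 0.9646402935 * 0.4796555118 = 0.8470095287
Term 3 = -0.0220 * 53.2600 * 0.9782402351 * 0.3627873499 = -0.4158354397
Theta = -2.9315174101 + (0.8470095287) + (-0.4158354397) = -2.500343


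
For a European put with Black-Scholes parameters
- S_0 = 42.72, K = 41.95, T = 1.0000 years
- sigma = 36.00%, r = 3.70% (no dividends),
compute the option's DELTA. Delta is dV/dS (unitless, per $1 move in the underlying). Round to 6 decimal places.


Answer: Delta = -0.369453

Derivation:
d1 = 0.3333021159; d2 = -0.0266978841
phi(d1) = 0.3773871545; exp(-qT) = 1.0000000000; exp(-rT) = 0.9636761353
N(-d1) = 0.3694531212
Delta = -exp(-qT) * N(-d1) = -1.0000000000 * 0.3694531212 = -0.369453


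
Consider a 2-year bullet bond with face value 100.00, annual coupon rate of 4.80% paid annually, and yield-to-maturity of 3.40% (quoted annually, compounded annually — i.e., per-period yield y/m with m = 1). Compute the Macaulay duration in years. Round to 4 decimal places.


Answer: Macaulay duration = 1.9548 years

Derivation:
Coupon per period c = face * coupon_rate / m = 4.800000
Periods per year m = 1; per-period yield y/m = 0.034000
Number of cashflows N = 2
Cashflows (t years, CF_t, discount factor 1/(1+y/m)^(m*t), PV):
  t = 1.0000: CF_t = 4.800000, DF = 0.967118, PV = 4.642166
  t = 2.0000: CF_t = 104.800000, DF = 0.935317, PV = 98.021243
Price P = sum_t PV_t = 102.663409
Macaulay numerator sum_t t * PV_t:
  t * PV_t at t = 1.0000: 4.642166
  t * PV_t at t = 2.0000: 196.042486
Macaulay duration D = (sum_t t * PV_t) / P = 200.684652 / 102.663409 = 1.954783


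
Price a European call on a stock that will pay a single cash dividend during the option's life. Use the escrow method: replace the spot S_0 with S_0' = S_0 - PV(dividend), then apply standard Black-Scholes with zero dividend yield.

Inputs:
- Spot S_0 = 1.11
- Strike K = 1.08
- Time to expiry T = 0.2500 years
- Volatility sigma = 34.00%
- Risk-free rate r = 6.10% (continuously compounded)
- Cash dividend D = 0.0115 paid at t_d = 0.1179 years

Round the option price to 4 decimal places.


Answer: Price = 0.0920

Derivation:
PV(D) = D * exp(-r * t_d) = 0.0115 * 0.99283390 = 0.01141759
S_0' = S_0 - PV(D) = 1.1100 - 0.01141759 = 1.09858241
d1 = (ln(S_0'/K) + (r + sigma^2/2)*T) / (sigma*sqrt(T)) = 0.27505641
d2 = d1 - sigma*sqrt(T) = 0.10505641
exp(-rT) = 0.98486569
N(d1) = 0.60836355; N(d2) = 0.54183448
C = S_0' * N(d1) - K * exp(-rT) * N(d2) = 1.09858241 * 0.60836355 - 1.0800 * 0.98486569 * 0.54183448 = 0.0920


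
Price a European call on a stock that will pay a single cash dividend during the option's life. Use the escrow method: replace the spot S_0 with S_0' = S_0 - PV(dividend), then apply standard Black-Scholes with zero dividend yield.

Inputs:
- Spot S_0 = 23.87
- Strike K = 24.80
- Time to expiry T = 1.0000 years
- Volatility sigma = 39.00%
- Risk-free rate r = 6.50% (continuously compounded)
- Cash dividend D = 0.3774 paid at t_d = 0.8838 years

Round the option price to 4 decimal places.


PV(D) = D * exp(-r * t_d) = 0.3774 * 0.94417193 = 0.35633049
S_0' = S_0 - PV(D) = 23.8700 - 0.35633049 = 23.51366951
d1 = (ln(S_0'/K) + (r + sigma^2/2)*T) / (sigma*sqrt(T)) = 0.22509815
d2 = d1 - sigma*sqrt(T) = -0.16490185
exp(-rT) = 0.93706746
N(d1) = 0.58904854; N(d2) = 0.43451062
C = S_0' * N(d1) - K * exp(-rT) * N(d2) = 23.51366951 * 0.58904854 - 24.8000 * 0.93706746 * 0.43451062 = 3.7530

Answer: Price = 3.7530


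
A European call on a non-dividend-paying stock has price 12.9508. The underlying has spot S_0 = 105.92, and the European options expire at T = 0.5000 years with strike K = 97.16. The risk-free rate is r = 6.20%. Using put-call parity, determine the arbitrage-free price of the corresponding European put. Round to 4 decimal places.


Answer: Put price = 1.2250

Derivation:
Put-call parity: C - P = S_0 * exp(-qT) - K * exp(-rT).
S_0 * exp(-qT) = 105.9200 * 1.00000000 = 105.92000000
K * exp(-rT) = 97.1600 * 0.96947557 = 94.19424668
P = C - S*exp(-qT) + K*exp(-rT)
P = 12.9508 - 105.92000000 + 94.19424668 = 1.2250


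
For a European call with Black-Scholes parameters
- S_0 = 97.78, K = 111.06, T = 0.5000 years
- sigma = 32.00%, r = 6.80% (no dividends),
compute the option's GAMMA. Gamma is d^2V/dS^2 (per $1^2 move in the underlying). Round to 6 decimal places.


Answer: Gamma = 0.017241

Derivation:
d1 = -0.2994179082; d2 = -0.5256920782
phi(d1) = 0.3814543575; exp(-qT) = 1.0000000000; exp(-rT) = 0.9665715046
Gamma = exp(-qT) * phi(d1) / (S * sigma * sqrt(T)) = 1.0000000000 * 0.3814543575 / (97.7800 * 0.3200 * 0.7071067812) = 0.017241


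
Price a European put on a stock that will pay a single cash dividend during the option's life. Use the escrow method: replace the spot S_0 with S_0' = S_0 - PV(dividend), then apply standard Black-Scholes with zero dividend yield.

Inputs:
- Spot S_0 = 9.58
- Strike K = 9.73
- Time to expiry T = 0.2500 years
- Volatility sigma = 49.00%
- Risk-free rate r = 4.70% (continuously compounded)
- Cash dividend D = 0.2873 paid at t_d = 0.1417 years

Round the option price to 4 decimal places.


Answer: Price = 1.0916

Derivation:
PV(D) = D * exp(-r * t_d) = 0.2873 * 0.99336223 = 0.28539297
S_0' = S_0 - PV(D) = 9.5800 - 0.28539297 = 9.29460703
d1 = (ln(S_0'/K) + (r + sigma^2/2)*T) / (sigma*sqrt(T)) = -0.01639614
d2 = d1 - sigma*sqrt(T) = -0.26139614
exp(-rT) = 0.98831876
N(-d1) = 0.50654082; N(-d2) = 0.60310648
P = K * exp(-rT) * N(-d2) - S_0' * N(-d1) = 9.7300 * 0.98831876 * 0.60310648 - 9.29460703 * 0.50654082 = 1.0916


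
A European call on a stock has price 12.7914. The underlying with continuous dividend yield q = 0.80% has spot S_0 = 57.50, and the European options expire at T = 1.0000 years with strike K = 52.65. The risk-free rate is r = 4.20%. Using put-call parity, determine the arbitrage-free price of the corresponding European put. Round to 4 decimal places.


Put-call parity: C - P = S_0 * exp(-qT) - K * exp(-rT).
S_0 * exp(-qT) = 57.5000 * 0.99203191 = 57.04183510
K * exp(-rT) = 52.6500 * 0.95886978 = 50.48449395
P = C - S*exp(-qT) + K*exp(-rT)
P = 12.7914 - 57.04183510 + 50.48449395 = 6.2341

Answer: Put price = 6.2341


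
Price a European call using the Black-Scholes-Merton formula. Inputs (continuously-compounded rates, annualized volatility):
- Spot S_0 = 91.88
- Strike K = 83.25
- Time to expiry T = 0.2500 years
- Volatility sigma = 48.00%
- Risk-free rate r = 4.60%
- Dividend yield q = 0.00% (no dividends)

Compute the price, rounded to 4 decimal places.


d1 = (ln(S/K) + (r - q + 0.5*sigma^2) * T) / (sigma * sqrt(T)) = 0.57889687
d2 = d1 - sigma * sqrt(T) = 0.33889687
exp(-rT) = 0.98856587; exp(-qT) = 1.00000000
C = S_0 * exp(-qT) * N(d1) - K * exp(-rT) * N(d2)
N(d1) = 0.71867062; N(d2) = 0.63265629
C = 91.8800 * 1.00000000 * 0.71867062 - 83.2500 * 0.98856587 * 0.63265629 = 13.9650

Answer: Price = 13.9650


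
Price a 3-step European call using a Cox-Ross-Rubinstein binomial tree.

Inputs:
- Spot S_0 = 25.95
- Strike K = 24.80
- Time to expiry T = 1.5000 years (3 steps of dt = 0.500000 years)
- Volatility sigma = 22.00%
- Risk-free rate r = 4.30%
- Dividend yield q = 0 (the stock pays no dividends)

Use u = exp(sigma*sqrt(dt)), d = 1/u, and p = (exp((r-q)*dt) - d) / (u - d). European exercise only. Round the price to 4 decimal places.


dt = T/N = 0.500000
u = exp(sigma*sqrt(dt)) = 1.168316; d = 1/u = 0.855933
p = (exp((r-q)*dt) - d) / (u - d) = 0.530758
Discount per step: exp(-r*dt) = 0.978729
Stock lattice S(k, i) with i counting down-moves:
  k=0: S(0,0) = 25.9500
  k=1: S(1,0) = 30.3178; S(1,1) = 22.2115
  k=2: S(2,0) = 35.4208; S(2,1) = 25.9500; S(2,2) = 19.0115
  k=3: S(3,0) = 41.3827; S(3,1) = 30.3178; S(3,2) = 22.2115; S(3,3) = 16.2726
Terminal payoffs V(N, i) = max(S_T - K, 0):
  V(3,0) = 16.582665; V(3,1) = 5.517803; V(3,2) = 0.000000; V(3,3) = 0.000000
Backward induction: V(k, i) = exp(-r*dt) * [p * V(k+1, i) + (1-p) * V(k+1, i+1)].
  V(2,0) = exp(-r*dt) * [p*16.582665 + (1-p)*5.517803] = 11.148287
  V(2,1) = exp(-r*dt) * [p*5.517803 + (1-p)*0.000000] = 2.866326
  V(2,2) = exp(-r*dt) * [p*0.000000 + (1-p)*0.000000] = 0.000000
  V(1,0) = exp(-r*dt) * [p*11.148287 + (1-p)*2.866326] = 7.107578
  V(1,1) = exp(-r*dt) * [p*2.866326 + (1-p)*0.000000] = 1.488967
  V(0,0) = exp(-r*dt) * [p*7.107578 + (1-p)*1.488967] = 4.375989

Answer: Price = V(0,0) = 4.3760


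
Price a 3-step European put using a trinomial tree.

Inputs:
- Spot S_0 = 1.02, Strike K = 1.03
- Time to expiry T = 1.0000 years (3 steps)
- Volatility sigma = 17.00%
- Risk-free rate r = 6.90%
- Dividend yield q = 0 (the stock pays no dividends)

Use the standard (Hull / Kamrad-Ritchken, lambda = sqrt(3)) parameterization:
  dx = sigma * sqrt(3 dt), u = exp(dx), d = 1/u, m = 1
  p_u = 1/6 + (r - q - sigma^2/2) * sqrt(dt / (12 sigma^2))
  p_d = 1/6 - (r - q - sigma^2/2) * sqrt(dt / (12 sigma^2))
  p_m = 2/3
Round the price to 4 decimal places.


dt = T/N = 0.333333; dx = sigma*sqrt(3*dt) = 0.170000
u = exp(dx) = 1.185305; d = 1/u = 0.843665
p_u = 0.220147, p_m = 0.666667, p_d = 0.113186
Discount per step: exp(-r*dt) = 0.977262
Stock lattice S(k, j) with j the centered position index:
  k=0: S(0,+0) = 1.0200
  k=1: S(1,-1) = 0.8605; S(1,+0) = 1.0200; S(1,+1) = 1.2090
  k=2: S(2,-2) = 0.7260; S(2,-1) = 0.8605; S(2,+0) = 1.0200; S(2,+1) = 1.2090; S(2,+2) = 1.4330
  k=3: S(3,-3) = 0.6125; S(3,-2) = 0.7260; S(3,-1) = 0.8605; S(3,+0) = 1.0200; S(3,+1) = 1.2090; S(3,+2) = 1.4330; S(3,+3) = 1.6986
Terminal payoffs V(N, j) = max(K - S_T, 0):
  V(3,-3) = 0.417495; V(3,-2) = 0.303994; V(3,-1) = 0.169462; V(3,+0) = 0.010000; V(3,+1) = 0.000000; V(3,+2) = 0.000000; V(3,+3) = 0.000000
Backward induction: V(k, j) = exp(-r*dt) * [p_u * V(k+1, j+1) + p_m * V(k+1, j) + p_d * V(k+1, j-1)]
  V(2,-2) = exp(-r*dt) * [p_u*0.169462 + p_m*0.303994 + p_d*0.417495] = 0.280693
  V(2,-1) = exp(-r*dt) * [p_u*0.010000 + p_m*0.169462 + p_d*0.303994] = 0.146183
  V(2,+0) = exp(-r*dt) * [p_u*0.000000 + p_m*0.010000 + p_d*0.169462] = 0.025260
  V(2,+1) = exp(-r*dt) * [p_u*0.000000 + p_m*0.000000 + p_d*0.010000] = 0.001106
  V(2,+2) = exp(-r*dt) * [p_u*0.000000 + p_m*0.000000 + p_d*0.000000] = 0.000000
  V(1,-1) = exp(-r*dt) * [p_u*0.025260 + p_m*0.146183 + p_d*0.280693] = 0.131722
  V(1,+0) = exp(-r*dt) * [p_u*0.001106 + p_m*0.025260 + p_d*0.146183] = 0.032865
  V(1,+1) = exp(-r*dt) * [p_u*0.000000 + p_m*0.001106 + p_d*0.025260] = 0.003515
  V(0,+0) = exp(-r*dt) * [p_u*0.003515 + p_m*0.032865 + p_d*0.131722] = 0.036738

Answer: Price = V(0,0) = 0.0367


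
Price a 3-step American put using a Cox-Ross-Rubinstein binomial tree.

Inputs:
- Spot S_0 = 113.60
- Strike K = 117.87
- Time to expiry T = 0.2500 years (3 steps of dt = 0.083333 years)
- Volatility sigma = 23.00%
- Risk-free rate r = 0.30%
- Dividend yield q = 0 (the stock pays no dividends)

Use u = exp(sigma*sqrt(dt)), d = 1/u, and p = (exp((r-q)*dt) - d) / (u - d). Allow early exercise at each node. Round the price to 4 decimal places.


Answer: Price = V(0,0) = 7.8434

Derivation:
dt = T/N = 0.083333
u = exp(sigma*sqrt(dt)) = 1.068649; d = 1/u = 0.935761
p = (exp((r-q)*dt) - d) / (u - d) = 0.485289
Discount per step: exp(-r*dt) = 0.999750
Stock lattice S(k, i) with i counting down-moves:
  k=0: S(0,0) = 113.6000
  k=1: S(1,0) = 121.3985; S(1,1) = 106.3024
  k=2: S(2,0) = 129.7324; S(2,1) = 113.6000; S(2,2) = 99.4737
  k=3: S(3,0) = 138.6384; S(3,1) = 121.3985; S(3,2) = 106.3024; S(3,3) = 93.0836
Terminal payoffs V(N, i) = max(K - S_T, 0):
  V(3,0) = 0.000000; V(3,1) = 0.000000; V(3,2) = 11.567561; V(3,3) = 24.786433
Backward induction: V(k, i) = exp(-r*dt) * [p * V(k+1, i) + (1-p) * V(k+1, i+1)]; then take max(V_cont, immediate exercise) for American.
  V(2,0) = exp(-r*dt) * [p*0.000000 + (1-p)*0.000000] = 0.000000; exercise = 0.000000; V(2,0) = max -> 0.000000
  V(2,1) = exp(-r*dt) * [p*0.000000 + (1-p)*11.567561] = 5.952465; exercise = 4.270000; V(2,1) = max -> 5.952465
  V(2,2) = exp(-r*dt) * [p*11.567561 + (1-p)*24.786433] = 18.366870; exercise = 18.396334; V(2,2) = max -> 18.396334
  V(1,0) = exp(-r*dt) * [p*0.000000 + (1-p)*5.952465] = 3.063035; exercise = 0.000000; V(1,0) = max -> 3.063035
  V(1,1) = exp(-r*dt) * [p*5.952465 + (1-p)*18.396334] = 12.354375; exercise = 11.567561; V(1,1) = max -> 12.354375
  V(0,0) = exp(-r*dt) * [p*3.063035 + (1-p)*12.354375] = 7.843431; exercise = 4.270000; V(0,0) = max -> 7.843431


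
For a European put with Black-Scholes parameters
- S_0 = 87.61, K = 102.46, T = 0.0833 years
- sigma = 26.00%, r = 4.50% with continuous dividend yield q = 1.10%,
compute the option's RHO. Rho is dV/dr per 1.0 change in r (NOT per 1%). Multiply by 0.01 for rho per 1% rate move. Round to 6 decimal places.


Answer: Rho = -8.345905

Derivation:
d1 = -2.0113078512; d2 = -2.0863483736
phi(d1) = 0.0527802522; exp(-qT) = 0.9990841197; exp(-rT) = 0.9962585169
N(-d2) = 0.9815264611
Rho = -K*T*exp(-rT)*N(-d2) = -102.4600 * 0.0833 * 0.9962585169 * 0.9815264611 = -8.345905


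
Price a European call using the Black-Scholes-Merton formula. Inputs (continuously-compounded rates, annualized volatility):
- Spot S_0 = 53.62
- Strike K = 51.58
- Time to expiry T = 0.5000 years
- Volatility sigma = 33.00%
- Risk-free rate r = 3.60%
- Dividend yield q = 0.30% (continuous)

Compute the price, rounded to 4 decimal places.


Answer: Price = 6.4135

Derivation:
d1 = (ln(S/K) + (r - q + 0.5*sigma^2) * T) / (sigma * sqrt(T)) = 0.35360967
d2 = d1 - sigma * sqrt(T) = 0.12026443
exp(-rT) = 0.98216103; exp(-qT) = 0.99850112
C = S_0 * exp(-qT) * N(d1) - K * exp(-rT) * N(d2)
N(d1) = 0.63818429; N(d2) = 0.54786316
C = 53.6200 * 0.99850112 * 0.63818429 - 51.5800 * 0.98216103 * 0.54786316 = 6.4135


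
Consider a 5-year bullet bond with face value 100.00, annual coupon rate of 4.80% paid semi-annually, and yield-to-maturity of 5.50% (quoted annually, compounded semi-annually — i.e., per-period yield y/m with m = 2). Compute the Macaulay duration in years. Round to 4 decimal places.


Coupon per period c = face * coupon_rate / m = 2.400000
Periods per year m = 2; per-period yield y/m = 0.027500
Number of cashflows N = 10
Cashflows (t years, CF_t, discount factor 1/(1+y/m)^(m*t), PV):
  t = 0.5000: CF_t = 2.400000, DF = 0.973236, PV = 2.335766
  t = 1.0000: CF_t = 2.400000, DF = 0.947188, PV = 2.273252
  t = 1.5000: CF_t = 2.400000, DF = 0.921838, PV = 2.212411
  t = 2.0000: CF_t = 2.400000, DF = 0.897166, PV = 2.153198
  t = 2.5000: CF_t = 2.400000, DF = 0.873154, PV = 2.095570
  t = 3.0000: CF_t = 2.400000, DF = 0.849785, PV = 2.039484
  t = 3.5000: CF_t = 2.400000, DF = 0.827041, PV = 1.984899
  t = 4.0000: CF_t = 2.400000, DF = 0.804906, PV = 1.931775
  t = 4.5000: CF_t = 2.400000, DF = 0.783364, PV = 1.880073
  t = 5.0000: CF_t = 102.400000, DF = 0.762398, PV = 78.069546
Price P = sum_t PV_t = 96.975973
Macaulay numerator sum_t t * PV_t:
  t * PV_t at t = 0.5000: 1.167883
  t * PV_t at t = 1.0000: 2.273252
  t * PV_t at t = 1.5000: 3.318616
  t * PV_t at t = 2.0000: 4.306396
  t * PV_t at t = 2.5000: 5.238924
  t * PV_t at t = 3.0000: 6.118451
  t * PV_t at t = 3.5000: 6.947147
  t * PV_t at t = 4.0000: 7.727101
  t * PV_t at t = 4.5000: 8.460330
  t * PV_t at t = 5.0000: 390.347728
Macaulay duration D = (sum_t t * PV_t) / P = 435.905827 / 96.975973 = 4.494988

Answer: Macaulay duration = 4.4950 years


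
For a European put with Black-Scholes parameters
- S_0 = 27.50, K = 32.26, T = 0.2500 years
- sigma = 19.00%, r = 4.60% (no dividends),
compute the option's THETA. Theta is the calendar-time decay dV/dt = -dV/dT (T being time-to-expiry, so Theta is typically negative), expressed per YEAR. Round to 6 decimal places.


d1 = -1.5118901897; d2 = -1.6068901897
phi(d1) = 0.1272190969; exp(-qT) = 1.0000000000; exp(-rT) = 0.9885658722
Theta = -S*exp(-qT)*phi(d1)*sigma/(2*sqrt(T)) + r*K*exp(-rT)*N(-d2) - q*S*exp(-qT)*N(-d1)
N(-d1) = 0.9347190999; N(-d2) = 0.9459607706; sqrt(T) = 0.5000000000
Term 1 = -27.5000 * 1.0000000000 * 0.1272190969 * 0.1900 / (2 * 0.5000000000) = -0.6647197813
Term 2 = 0.0460 * 32.2600 * 0.9885658722 * 0.9459607706 = 1.3877170831
Term 3 = 0 (no dividend yield, q = 0)
Theta = -0.6647197813 + (1.3877170831) + (0.0000000000) = 0.722997

Answer: Theta = 0.722997


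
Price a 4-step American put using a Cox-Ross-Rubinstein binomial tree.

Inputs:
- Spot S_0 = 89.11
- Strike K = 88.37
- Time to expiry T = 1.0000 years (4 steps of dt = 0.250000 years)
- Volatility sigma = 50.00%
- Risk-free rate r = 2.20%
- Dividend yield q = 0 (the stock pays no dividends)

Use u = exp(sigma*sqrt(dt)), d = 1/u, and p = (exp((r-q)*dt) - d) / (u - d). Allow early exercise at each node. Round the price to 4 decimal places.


Answer: Price = V(0,0) = 15.4053

Derivation:
dt = T/N = 0.250000
u = exp(sigma*sqrt(dt)) = 1.284025; d = 1/u = 0.778801
p = (exp((r-q)*dt) - d) / (u - d) = 0.448740
Discount per step: exp(-r*dt) = 0.994515
Stock lattice S(k, i) with i counting down-moves:
  k=0: S(0,0) = 89.1100
  k=1: S(1,0) = 114.4195; S(1,1) = 69.3989
  k=2: S(2,0) = 146.9176; S(2,1) = 89.1100; S(2,2) = 54.0479
  k=3: S(3,0) = 188.6459; S(3,1) = 114.4195; S(3,2) = 69.3989; S(3,3) = 42.0926
  k=4: S(4,0) = 242.2261; S(4,1) = 146.9176; S(4,2) = 89.1100; S(4,3) = 54.0479; S(4,4) = 32.7817
Terminal payoffs V(N, i) = max(K - S_T, 0):
  V(4,0) = 0.000000; V(4,1) = 0.000000; V(4,2) = 0.000000; V(4,3) = 34.322053; V(4,4) = 55.588263
Backward induction: V(k, i) = exp(-r*dt) * [p * V(k+1, i) + (1-p) * V(k+1, i+1)]; then take max(V_cont, immediate exercise) for American.
  V(3,0) = exp(-r*dt) * [p*0.000000 + (1-p)*0.000000] = 0.000000; exercise = 0.000000; V(3,0) = max -> 0.000000
  V(3,1) = exp(-r*dt) * [p*0.000000 + (1-p)*0.000000] = 0.000000; exercise = 0.000000; V(3,1) = max -> 0.000000
  V(3,2) = exp(-r*dt) * [p*0.000000 + (1-p)*34.322053] = 18.816607; exercise = 18.971062; V(3,2) = max -> 18.971062
  V(3,3) = exp(-r*dt) * [p*34.322053 + (1-p)*55.588263] = 45.792716; exercise = 46.277416; V(3,3) = max -> 46.277416
  V(2,0) = exp(-r*dt) * [p*0.000000 + (1-p)*0.000000] = 0.000000; exercise = 0.000000; V(2,0) = max -> 0.000000
  V(2,1) = exp(-r*dt) * [p*0.000000 + (1-p)*18.971062] = 10.400632; exercise = 0.000000; V(2,1) = max -> 10.400632
  V(2,2) = exp(-r*dt) * [p*18.971062 + (1-p)*46.277416] = 33.837352; exercise = 34.322053; V(2,2) = max -> 34.322053
  V(1,0) = exp(-r*dt) * [p*0.000000 + (1-p)*10.400632] = 5.702007; exercise = 0.000000; V(1,0) = max -> 5.702007
  V(1,1) = exp(-r*dt) * [p*10.400632 + (1-p)*34.322053] = 23.458185; exercise = 18.971062; V(1,1) = max -> 23.458185
  V(0,0) = exp(-r*dt) * [p*5.702007 + (1-p)*23.458185] = 15.405320; exercise = 0.000000; V(0,0) = max -> 15.405320


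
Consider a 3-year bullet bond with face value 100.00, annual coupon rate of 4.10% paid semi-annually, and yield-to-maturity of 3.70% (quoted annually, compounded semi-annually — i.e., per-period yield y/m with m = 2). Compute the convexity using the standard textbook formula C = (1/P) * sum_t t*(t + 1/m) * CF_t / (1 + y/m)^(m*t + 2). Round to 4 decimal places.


Answer: Convexity = 9.4685

Derivation:
Coupon per period c = face * coupon_rate / m = 2.050000
Periods per year m = 2; per-period yield y/m = 0.018500
Number of cashflows N = 6
Cashflows (t years, CF_t, discount factor 1/(1+y/m)^(m*t), PV):
  t = 0.5000: CF_t = 2.050000, DF = 0.981836, PV = 2.012764
  t = 1.0000: CF_t = 2.050000, DF = 0.964002, PV = 1.976204
  t = 1.5000: CF_t = 2.050000, DF = 0.946492, PV = 1.940308
  t = 2.0000: CF_t = 2.050000, DF = 0.929300, PV = 1.905065
  t = 2.5000: CF_t = 2.050000, DF = 0.912420, PV = 1.870461
  t = 3.0000: CF_t = 102.050000, DF = 0.895847, PV = 91.421177
Price P = sum_t PV_t = 101.125979
Convexity numerator sum_t t*(t + 1/m) * CF_t / (1+y/m)^(m*t + 2):
  t = 0.5000: term = 0.970154
  t = 1.0000: term = 2.857597
  t = 1.5000: term = 5.611383
  t = 2.0000: term = 9.182431
  t = 2.5000: term = 13.523462
  t = 3.0000: term = 925.367072
Convexity = (1/P) * sum = 957.512099 / 101.125979 = 9.468508


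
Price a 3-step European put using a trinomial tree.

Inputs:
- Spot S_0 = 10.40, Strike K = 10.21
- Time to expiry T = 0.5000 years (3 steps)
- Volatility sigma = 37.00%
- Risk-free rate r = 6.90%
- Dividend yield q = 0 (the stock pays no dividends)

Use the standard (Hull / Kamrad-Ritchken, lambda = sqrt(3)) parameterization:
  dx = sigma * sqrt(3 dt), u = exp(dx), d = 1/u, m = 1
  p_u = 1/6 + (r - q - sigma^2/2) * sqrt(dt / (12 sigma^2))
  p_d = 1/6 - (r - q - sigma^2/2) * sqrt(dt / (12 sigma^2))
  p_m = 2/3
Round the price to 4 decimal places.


Answer: Price = V(0,0) = 0.7434

Derivation:
dt = T/N = 0.166667; dx = sigma*sqrt(3*dt) = 0.261630
u = exp(dx) = 1.299045; d = 1/u = 0.769796
p_u = 0.166842, p_m = 0.666667, p_d = 0.166491
Discount per step: exp(-r*dt) = 0.988566
Stock lattice S(k, j) with j the centered position index:
  k=0: S(0,+0) = 10.4000
  k=1: S(1,-1) = 8.0059; S(1,+0) = 10.4000; S(1,+1) = 13.5101
  k=2: S(2,-2) = 6.1629; S(2,-1) = 8.0059; S(2,+0) = 10.4000; S(2,+1) = 13.5101; S(2,+2) = 17.5502
  k=3: S(3,-3) = 4.7442; S(3,-2) = 6.1629; S(3,-1) = 8.0059; S(3,+0) = 10.4000; S(3,+1) = 13.5101; S(3,+2) = 17.5502; S(3,+3) = 22.7985
Terminal payoffs V(N, j) = max(K - S_T, 0):
  V(3,-3) = 5.465826; V(3,-2) = 4.047104; V(3,-1) = 2.204120; V(3,+0) = 0.000000; V(3,+1) = 0.000000; V(3,+2) = 0.000000; V(3,+3) = 0.000000
Backward induction: V(k, j) = exp(-r*dt) * [p_u * V(k+1, j+1) + p_m * V(k+1, j) + p_d * V(k+1, j-1)]
  V(2,-2) = exp(-r*dt) * [p_u*2.204120 + p_m*4.047104 + p_d*5.465826] = 3.930362
  V(2,-1) = exp(-r*dt) * [p_u*0.000000 + p_m*2.204120 + p_d*4.047104] = 2.118716
  V(2,+0) = exp(-r*dt) * [p_u*0.000000 + p_m*0.000000 + p_d*2.204120] = 0.362771
  V(2,+1) = exp(-r*dt) * [p_u*0.000000 + p_m*0.000000 + p_d*0.000000] = 0.000000
  V(2,+2) = exp(-r*dt) * [p_u*0.000000 + p_m*0.000000 + p_d*0.000000] = 0.000000
  V(1,-1) = exp(-r*dt) * [p_u*0.362771 + p_m*2.118716 + p_d*3.930362] = 2.103050
  V(1,+0) = exp(-r*dt) * [p_u*0.000000 + p_m*0.362771 + p_d*2.118716] = 0.587797
  V(1,+1) = exp(-r*dt) * [p_u*0.000000 + p_m*0.000000 + p_d*0.362771] = 0.059708
  V(0,+0) = exp(-r*dt) * [p_u*0.059708 + p_m*0.587797 + p_d*2.103050] = 0.743368


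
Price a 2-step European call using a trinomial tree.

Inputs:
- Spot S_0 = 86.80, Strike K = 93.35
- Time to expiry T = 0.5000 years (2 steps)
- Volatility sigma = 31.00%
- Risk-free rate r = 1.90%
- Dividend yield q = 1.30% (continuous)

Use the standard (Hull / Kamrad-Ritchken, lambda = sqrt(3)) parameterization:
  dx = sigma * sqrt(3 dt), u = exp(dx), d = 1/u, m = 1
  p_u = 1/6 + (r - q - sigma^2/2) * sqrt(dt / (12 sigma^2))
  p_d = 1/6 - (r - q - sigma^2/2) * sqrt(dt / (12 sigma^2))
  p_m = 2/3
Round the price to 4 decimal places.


dt = T/N = 0.250000; dx = sigma*sqrt(3*dt) = 0.268468
u = exp(dx) = 1.307959; d = 1/u = 0.764550
p_u = 0.147088, p_m = 0.666667, p_d = 0.186245
Discount per step: exp(-r*dt) = 0.995261
Stock lattice S(k, j) with j the centered position index:
  k=0: S(0,+0) = 86.8000
  k=1: S(1,-1) = 66.3629; S(1,+0) = 86.8000; S(1,+1) = 113.5308
  k=2: S(2,-2) = 50.7378; S(2,-1) = 66.3629; S(2,+0) = 86.8000; S(2,+1) = 113.5308; S(2,+2) = 148.4937
Terminal payoffs V(N, j) = max(S_T - K, 0):
  V(2,-2) = 0.000000; V(2,-1) = 0.000000; V(2,+0) = 0.000000; V(2,+1) = 20.180838; V(2,+2) = 55.143676
Backward induction: V(k, j) = exp(-r*dt) * [p_u * V(k+1, j+1) + p_m * V(k+1, j) + p_d * V(k+1, j-1)]
  V(1,-1) = exp(-r*dt) * [p_u*0.000000 + p_m*0.000000 + p_d*0.000000] = 0.000000
  V(1,+0) = exp(-r*dt) * [p_u*20.180838 + p_m*0.000000 + p_d*0.000000] = 2.954292
  V(1,+1) = exp(-r*dt) * [p_u*55.143676 + p_m*20.180838 + p_d*0.000000] = 21.462673
  V(0,+0) = exp(-r*dt) * [p_u*21.462673 + p_m*2.954292 + p_d*0.000000] = 5.102136

Answer: Price = V(0,0) = 5.1021


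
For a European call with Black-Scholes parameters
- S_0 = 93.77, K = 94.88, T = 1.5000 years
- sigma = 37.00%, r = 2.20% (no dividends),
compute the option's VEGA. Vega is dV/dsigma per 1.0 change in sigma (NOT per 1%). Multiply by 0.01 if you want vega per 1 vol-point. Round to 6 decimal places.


Answer: Vega = 44.135153

Derivation:
d1 = 0.2734315531; d2 = -0.1797240493
phi(d1) = 0.3843041662; exp(-qT) = 1.0000000000; exp(-rT) = 0.9675385596
Vega = S * exp(-qT) * phi(d1) * sqrt(T) = 93.7700 * 1.0000000000 * 0.3843041662 * 1.2247448714 = 44.135153


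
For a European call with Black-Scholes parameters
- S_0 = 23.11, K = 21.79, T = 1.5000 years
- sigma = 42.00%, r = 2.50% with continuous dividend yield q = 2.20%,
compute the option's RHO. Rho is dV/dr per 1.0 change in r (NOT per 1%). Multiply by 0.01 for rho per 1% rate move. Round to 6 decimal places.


Answer: Rho = 14.061673

Derivation:
d1 = 0.3802818738; d2 = -0.1341109722
phi(d1) = 0.3711141117; exp(-qT) = 0.9675385596; exp(-rT) = 0.9631944177
N(d2) = 0.4466574117
Rho = K*T*exp(-rT)*N(d2) = 21.7900 * 1.5000 * 0.9631944177 * 0.4466574117 = 14.061673


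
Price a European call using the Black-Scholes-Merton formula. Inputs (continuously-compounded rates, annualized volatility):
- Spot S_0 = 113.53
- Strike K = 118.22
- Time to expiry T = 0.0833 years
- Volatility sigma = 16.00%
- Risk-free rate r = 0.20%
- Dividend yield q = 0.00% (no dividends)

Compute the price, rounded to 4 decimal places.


d1 = (ln(S/K) + (r - q + 0.5*sigma^2) * T) / (sigma * sqrt(T)) = -0.84989975
d2 = d1 - sigma * sqrt(T) = -0.89607853
exp(-rT) = 0.99983341; exp(-qT) = 1.00000000
C = S_0 * exp(-qT) * N(d1) - K * exp(-rT) * N(d2)
N(d1) = 0.19769041; N(d2) = 0.18510541
C = 113.5300 * 1.00000000 * 0.19769041 - 118.2200 * 0.99983341 * 0.18510541 = 0.5643

Answer: Price = 0.5643


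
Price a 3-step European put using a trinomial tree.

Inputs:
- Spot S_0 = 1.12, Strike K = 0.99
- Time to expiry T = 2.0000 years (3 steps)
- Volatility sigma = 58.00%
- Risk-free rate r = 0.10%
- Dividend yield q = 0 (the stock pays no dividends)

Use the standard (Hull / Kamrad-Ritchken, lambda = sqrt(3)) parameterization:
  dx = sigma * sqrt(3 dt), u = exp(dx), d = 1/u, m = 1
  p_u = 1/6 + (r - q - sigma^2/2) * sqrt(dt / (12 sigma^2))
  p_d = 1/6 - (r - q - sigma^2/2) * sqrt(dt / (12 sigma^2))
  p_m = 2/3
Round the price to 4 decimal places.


dt = T/N = 0.666667; dx = sigma*sqrt(3*dt) = 0.820244
u = exp(dx) = 2.271054; d = 1/u = 0.440324
p_u = 0.098719, p_m = 0.666667, p_d = 0.234614
Discount per step: exp(-r*dt) = 0.999334
Stock lattice S(k, j) with j the centered position index:
  k=0: S(0,+0) = 1.1200
  k=1: S(1,-1) = 0.4932; S(1,+0) = 1.1200; S(1,+1) = 2.5436
  k=2: S(2,-2) = 0.2172; S(2,-1) = 0.4932; S(2,+0) = 1.1200; S(2,+1) = 2.5436; S(2,+2) = 5.7766
  k=3: S(3,-3) = 0.0956; S(3,-2) = 0.2172; S(3,-1) = 0.4932; S(3,+0) = 1.1200; S(3,+1) = 2.5436; S(3,+2) = 5.7766; S(3,+3) = 13.1190
Terminal payoffs V(N, j) = max(K - S_T, 0):
  V(3,-3) = 0.894383; V(3,-2) = 0.772848; V(3,-1) = 0.496837; V(3,+0) = 0.000000; V(3,+1) = 0.000000; V(3,+2) = 0.000000; V(3,+3) = 0.000000
Backward induction: V(k, j) = exp(-r*dt) * [p_u * V(k+1, j+1) + p_m * V(k+1, j) + p_d * V(k+1, j-1)]
  V(2,-2) = exp(-r*dt) * [p_u*0.496837 + p_m*0.772848 + p_d*0.894383] = 0.773598
  V(2,-1) = exp(-r*dt) * [p_u*0.000000 + p_m*0.496837 + p_d*0.772848] = 0.512204
  V(2,+0) = exp(-r*dt) * [p_u*0.000000 + p_m*0.000000 + p_d*0.496837] = 0.116487
  V(2,+1) = exp(-r*dt) * [p_u*0.000000 + p_m*0.000000 + p_d*0.000000] = 0.000000
  V(2,+2) = exp(-r*dt) * [p_u*0.000000 + p_m*0.000000 + p_d*0.000000] = 0.000000
  V(1,-1) = exp(-r*dt) * [p_u*0.116487 + p_m*0.512204 + p_d*0.773598] = 0.534110
  V(1,+0) = exp(-r*dt) * [p_u*0.000000 + p_m*0.116487 + p_d*0.512204] = 0.197696
  V(1,+1) = exp(-r*dt) * [p_u*0.000000 + p_m*0.000000 + p_d*0.116487] = 0.027311
  V(0,+0) = exp(-r*dt) * [p_u*0.027311 + p_m*0.197696 + p_d*0.534110] = 0.259630

Answer: Price = V(0,0) = 0.2596


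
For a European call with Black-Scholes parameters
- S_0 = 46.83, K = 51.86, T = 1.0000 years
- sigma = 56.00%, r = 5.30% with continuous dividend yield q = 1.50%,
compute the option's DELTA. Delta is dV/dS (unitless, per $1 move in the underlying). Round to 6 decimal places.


Answer: Delta = 0.557369

Derivation:
d1 = 0.1656718627; d2 = -0.3943281373
phi(d1) = 0.3935047594; exp(-qT) = 0.9851119396; exp(-rT) = 0.9483800125
N(d1) = 0.5657924048
Delta = exp(-qT) * N(d1) = 0.9851119396 * 0.5657924048 = 0.557369


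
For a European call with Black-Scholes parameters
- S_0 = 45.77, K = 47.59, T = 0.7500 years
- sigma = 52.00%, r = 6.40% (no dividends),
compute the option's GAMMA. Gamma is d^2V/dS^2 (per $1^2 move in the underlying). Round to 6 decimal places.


d1 = 0.2451655732; d2 = -0.2051676368
phi(d1) = 0.3871312050; exp(-qT) = 1.0000000000; exp(-rT) = 0.9531337871
Gamma = exp(-qT) * phi(d1) / (S * sigma * sqrt(T)) = 1.0000000000 * 0.3871312050 / (45.7700 * 0.5200 * 0.8660254038) = 0.018782

Answer: Gamma = 0.018782


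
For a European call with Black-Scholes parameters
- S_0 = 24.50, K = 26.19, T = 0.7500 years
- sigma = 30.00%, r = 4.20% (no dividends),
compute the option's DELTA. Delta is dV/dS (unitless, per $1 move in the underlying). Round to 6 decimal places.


Answer: Delta = 0.497767

Derivation:
d1 = -0.0055985308; d2 = -0.2654061519
phi(d1) = 0.3989360283; exp(-qT) = 1.0000000000; exp(-rT) = 0.9689909565
N(d1) = 0.4977665210
Delta = exp(-qT) * N(d1) = 1.0000000000 * 0.4977665210 = 0.497767


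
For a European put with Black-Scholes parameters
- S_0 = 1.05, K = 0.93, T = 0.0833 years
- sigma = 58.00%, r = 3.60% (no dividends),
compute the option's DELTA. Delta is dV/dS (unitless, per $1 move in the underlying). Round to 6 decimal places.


Answer: Delta = -0.204233

Derivation:
d1 = 0.8265967570; d2 = 0.6591986686
phi(d1) = 0.2834924939; exp(-qT) = 1.0000000000; exp(-rT) = 0.9970056919
N(-d1) = 0.2042328280
Delta = -exp(-qT) * N(-d1) = -1.0000000000 * 0.2042328280 = -0.204233


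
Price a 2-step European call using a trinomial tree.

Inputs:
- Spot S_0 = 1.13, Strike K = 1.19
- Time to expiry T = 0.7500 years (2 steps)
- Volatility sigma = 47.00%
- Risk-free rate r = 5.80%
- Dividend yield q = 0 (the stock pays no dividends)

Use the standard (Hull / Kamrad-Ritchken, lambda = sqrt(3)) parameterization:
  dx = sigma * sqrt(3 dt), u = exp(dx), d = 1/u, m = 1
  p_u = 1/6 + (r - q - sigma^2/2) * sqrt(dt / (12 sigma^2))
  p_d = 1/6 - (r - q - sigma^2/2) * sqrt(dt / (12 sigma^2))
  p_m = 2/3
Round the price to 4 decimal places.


Answer: Price = V(0,0) = 0.1644

Derivation:
dt = T/N = 0.375000; dx = sigma*sqrt(3*dt) = 0.498510
u = exp(dx) = 1.646267; d = 1/u = 0.607435
p_u = 0.146939, p_m = 0.666667, p_d = 0.186394
Discount per step: exp(-r*dt) = 0.978485
Stock lattice S(k, j) with j the centered position index:
  k=0: S(0,+0) = 1.1300
  k=1: S(1,-1) = 0.6864; S(1,+0) = 1.1300; S(1,+1) = 1.8603
  k=2: S(2,-2) = 0.4169; S(2,-1) = 0.6864; S(2,+0) = 1.1300; S(2,+1) = 1.8603; S(2,+2) = 3.0625
Terminal payoffs V(N, j) = max(S_T - K, 0):
  V(2,-2) = 0.000000; V(2,-1) = 0.000000; V(2,+0) = 0.000000; V(2,+1) = 0.670282; V(2,+2) = 1.872520
Backward induction: V(k, j) = exp(-r*dt) * [p_u * V(k+1, j+1) + p_m * V(k+1, j) + p_d * V(k+1, j-1)]
  V(1,-1) = exp(-r*dt) * [p_u*0.000000 + p_m*0.000000 + p_d*0.000000] = 0.000000
  V(1,+0) = exp(-r*dt) * [p_u*0.670282 + p_m*0.000000 + p_d*0.000000] = 0.096372
  V(1,+1) = exp(-r*dt) * [p_u*1.872520 + p_m*0.670282 + p_d*0.000000] = 0.706467
  V(0,+0) = exp(-r*dt) * [p_u*0.706467 + p_m*0.096372 + p_d*0.000000] = 0.164440


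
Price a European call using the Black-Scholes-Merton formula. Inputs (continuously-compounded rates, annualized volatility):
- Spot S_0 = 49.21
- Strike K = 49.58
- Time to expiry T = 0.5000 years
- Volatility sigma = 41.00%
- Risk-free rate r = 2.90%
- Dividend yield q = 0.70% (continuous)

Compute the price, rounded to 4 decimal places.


d1 = (ln(S/K) + (r - q + 0.5*sigma^2) * T) / (sigma * sqrt(T)) = 0.15706162
d2 = d1 - sigma * sqrt(T) = -0.13285216
exp(-rT) = 0.98560462; exp(-qT) = 0.99650612
C = S_0 * exp(-qT) * N(d1) - K * exp(-rT) * N(d2)
N(d1) = 0.56240186; N(d2) = 0.44715515
C = 49.2100 * 0.99650612 * 0.56240186 - 49.5800 * 0.98560462 * 0.44715515 = 5.7283

Answer: Price = 5.7283


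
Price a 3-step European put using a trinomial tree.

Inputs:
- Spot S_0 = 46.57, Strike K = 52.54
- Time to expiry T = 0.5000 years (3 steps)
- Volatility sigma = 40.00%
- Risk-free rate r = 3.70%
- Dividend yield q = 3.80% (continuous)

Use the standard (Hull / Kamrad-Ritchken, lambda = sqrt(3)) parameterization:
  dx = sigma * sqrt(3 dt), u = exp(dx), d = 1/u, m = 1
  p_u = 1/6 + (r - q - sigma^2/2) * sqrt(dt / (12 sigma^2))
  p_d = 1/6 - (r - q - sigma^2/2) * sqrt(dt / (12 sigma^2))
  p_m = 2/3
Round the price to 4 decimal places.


Answer: Price = V(0,0) = 9.0715

Derivation:
dt = T/N = 0.166667; dx = sigma*sqrt(3*dt) = 0.282843
u = exp(dx) = 1.326896; d = 1/u = 0.753638
p_u = 0.142802, p_m = 0.666667, p_d = 0.190532
Discount per step: exp(-r*dt) = 0.993852
Stock lattice S(k, j) with j the centered position index:
  k=0: S(0,+0) = 46.5700
  k=1: S(1,-1) = 35.0969; S(1,+0) = 46.5700; S(1,+1) = 61.7936
  k=2: S(2,-2) = 26.4504; S(2,-1) = 35.0969; S(2,+0) = 46.5700; S(2,+1) = 61.7936; S(2,+2) = 81.9937
  k=3: S(3,-3) = 19.9340; S(3,-2) = 26.4504; S(3,-1) = 35.0969; S(3,+0) = 46.5700; S(3,+1) = 61.7936; S(3,+2) = 81.9937; S(3,+3) = 108.7971
Terminal payoffs V(N, j) = max(K - S_T, 0):
  V(3,-3) = 32.605968; V(3,-2) = 26.089604; V(3,-1) = 17.443064; V(3,+0) = 5.970000; V(3,+1) = 0.000000; V(3,+2) = 0.000000; V(3,+3) = 0.000000
Backward induction: V(k, j) = exp(-r*dt) * [p_u * V(k+1, j+1) + p_m * V(k+1, j) + p_d * V(k+1, j-1)]
  V(2,-2) = exp(-r*dt) * [p_u*17.443064 + p_m*26.089604 + p_d*32.605968] = 25.936002
  V(2,-1) = exp(-r*dt) * [p_u*5.970000 + p_m*17.443064 + p_d*26.089604] = 17.344837
  V(2,+0) = exp(-r*dt) * [p_u*0.000000 + p_m*5.970000 + p_d*17.443064] = 7.258554
  V(2,+1) = exp(-r*dt) * [p_u*0.000000 + p_m*0.000000 + p_d*5.970000] = 1.130480
  V(2,+2) = exp(-r*dt) * [p_u*0.000000 + p_m*0.000000 + p_d*0.000000] = 0.000000
  V(1,-1) = exp(-r*dt) * [p_u*7.258554 + p_m*17.344837 + p_d*25.936002] = 17.433547
  V(1,+0) = exp(-r*dt) * [p_u*1.130480 + p_m*7.258554 + p_d*17.344837] = 8.254151
  V(1,+1) = exp(-r*dt) * [p_u*0.000000 + p_m*1.130480 + p_d*7.258554] = 2.123502
  V(0,+0) = exp(-r*dt) * [p_u*2.123502 + p_m*8.254151 + p_d*17.433547] = 9.071533
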